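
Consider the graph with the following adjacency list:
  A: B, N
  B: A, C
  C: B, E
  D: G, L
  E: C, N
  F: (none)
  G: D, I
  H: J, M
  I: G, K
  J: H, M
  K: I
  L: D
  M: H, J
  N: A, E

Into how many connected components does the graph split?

F is isolated — a component by itself.
Starting from H we can reach H, J, M. That is one component of size 3.
Starting from D we can reach D, G, I, K, L. That is one component of size 5.
Starting from A we can reach A, B, C, E, N. That is one component of size 5.
Total: 4 components.

4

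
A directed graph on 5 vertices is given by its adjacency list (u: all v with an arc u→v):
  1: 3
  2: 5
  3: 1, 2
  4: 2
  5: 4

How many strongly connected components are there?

{2, 4, 5} are all mutually reachable — one SCC of size 3.
{1, 3} are all mutually reachable — one SCC of size 2.
That gives 2 strongly connected components.

2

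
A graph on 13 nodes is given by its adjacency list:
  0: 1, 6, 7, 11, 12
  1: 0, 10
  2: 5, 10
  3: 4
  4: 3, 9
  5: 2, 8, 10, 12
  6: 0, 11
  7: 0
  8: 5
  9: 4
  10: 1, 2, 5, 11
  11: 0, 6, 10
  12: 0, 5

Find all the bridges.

0-7, 3-4, 4-9, 5-8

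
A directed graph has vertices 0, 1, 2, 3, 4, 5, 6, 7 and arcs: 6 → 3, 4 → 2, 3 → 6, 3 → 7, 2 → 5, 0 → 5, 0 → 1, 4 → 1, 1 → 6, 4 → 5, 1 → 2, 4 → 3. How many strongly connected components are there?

{3, 6} are all mutually reachable — one SCC of size 2.
{1} is an SCC by itself.
{5} is an SCC by itself.
{0} is an SCC by itself.
{2} is an SCC by itself.
(and 2 more singleton SCCs)
That gives 7 strongly connected components.

7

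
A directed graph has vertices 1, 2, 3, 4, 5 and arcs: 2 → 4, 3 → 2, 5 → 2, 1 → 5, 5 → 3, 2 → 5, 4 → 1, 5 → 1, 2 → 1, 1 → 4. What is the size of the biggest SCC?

{1, 2, 3, 4, 5} are all mutually reachable — one SCC of size 5.
The largest has 5 vertices.

5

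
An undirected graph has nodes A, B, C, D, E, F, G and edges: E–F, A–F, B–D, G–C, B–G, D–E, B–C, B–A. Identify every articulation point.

B

Removing B increases the component count from 1 to 2, so B is a cut vertex.
By contrast removing F leaves 1 component; it is not a cut vertex. No other vertex is a cut vertex either.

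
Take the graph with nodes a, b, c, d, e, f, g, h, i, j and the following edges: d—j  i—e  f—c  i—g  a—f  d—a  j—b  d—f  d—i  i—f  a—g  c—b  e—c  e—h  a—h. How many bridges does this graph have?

0

The edges on the cycle d-i-e-h-a-d are not bridges since each lies on that cycle.
Every edge lies on some cycle, so there are no bridges.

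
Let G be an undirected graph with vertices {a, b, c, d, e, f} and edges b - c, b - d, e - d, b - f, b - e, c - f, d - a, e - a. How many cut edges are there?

0

The edges on the cycle b-c-f-b are not bridges since each lies on that cycle.
Every edge lies on some cycle, so there are no bridges.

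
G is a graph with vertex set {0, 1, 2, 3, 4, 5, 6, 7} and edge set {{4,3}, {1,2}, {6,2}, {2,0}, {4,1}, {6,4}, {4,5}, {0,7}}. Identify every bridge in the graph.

0-2, 0-7, 3-4, 4-5

The edges on the cycle 6-4-1-2-6 are not bridges since each lies on that cycle.
But removing 4-5 disconnects 4 from 5; removing 2-0 disconnects 2 from 0; removing 4-3 disconnects 4 from 3; removing 0-7 disconnects 0 from 7 — these are bridges.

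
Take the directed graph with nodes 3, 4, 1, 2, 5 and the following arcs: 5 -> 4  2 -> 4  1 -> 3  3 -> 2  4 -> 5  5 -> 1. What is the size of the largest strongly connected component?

5

{1, 2, 3, 4, 5} are all mutually reachable — one SCC of size 5.
The largest has 5 vertices.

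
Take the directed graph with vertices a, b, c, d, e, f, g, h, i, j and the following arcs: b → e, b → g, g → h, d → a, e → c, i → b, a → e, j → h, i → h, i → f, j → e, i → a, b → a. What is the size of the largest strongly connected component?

1

{i} is an SCC by itself.
{f} is an SCC by itself.
{b} is an SCC by itself.
{c} is an SCC by itself.
{e} is an SCC by itself.
(and 5 more singleton SCCs)
The largest has 1 vertex.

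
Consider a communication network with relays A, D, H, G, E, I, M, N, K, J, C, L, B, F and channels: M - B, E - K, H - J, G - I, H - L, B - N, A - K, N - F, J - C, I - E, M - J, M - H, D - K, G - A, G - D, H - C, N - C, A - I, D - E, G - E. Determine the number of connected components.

Starting from A we can reach A, D, E, G, I, K. That is one component of size 6.
Starting from B we can reach B, C, F, H, J, L, M, N. That is one component of size 8.
Total: 2 components.

2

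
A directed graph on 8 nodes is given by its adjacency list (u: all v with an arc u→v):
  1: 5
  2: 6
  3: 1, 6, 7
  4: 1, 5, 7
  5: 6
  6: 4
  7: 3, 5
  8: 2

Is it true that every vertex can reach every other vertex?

There is no directed path from 5 to 8, so the graph is not strongly connected.

No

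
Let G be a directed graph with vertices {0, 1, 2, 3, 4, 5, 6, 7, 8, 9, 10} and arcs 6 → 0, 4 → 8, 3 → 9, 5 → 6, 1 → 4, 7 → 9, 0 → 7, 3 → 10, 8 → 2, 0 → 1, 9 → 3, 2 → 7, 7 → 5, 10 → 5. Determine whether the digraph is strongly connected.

Yes

From 8 we can reach every vertex (0, 1, 2, 3, 4, 5, 6, 7, 8, 9, 10), and every vertex can reach 8 (0, 1, 2, 3, 4, 5, 6, 7, 8, 9, 10). So the whole graph is one strongly connected component.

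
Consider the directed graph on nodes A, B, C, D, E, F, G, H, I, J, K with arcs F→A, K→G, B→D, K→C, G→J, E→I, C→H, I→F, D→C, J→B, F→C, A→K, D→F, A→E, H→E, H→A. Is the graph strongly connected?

Yes

From C we can reach every vertex (A, B, C, D, E, F, G, H, I, J, K), and every vertex can reach C (A, B, C, D, E, F, G, H, I, J, K). So the whole graph is one strongly connected component.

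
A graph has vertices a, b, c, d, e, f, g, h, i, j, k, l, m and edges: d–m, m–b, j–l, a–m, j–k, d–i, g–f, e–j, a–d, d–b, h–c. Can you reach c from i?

No

The component containing i is {a, b, d, i, m}, and c is not in it.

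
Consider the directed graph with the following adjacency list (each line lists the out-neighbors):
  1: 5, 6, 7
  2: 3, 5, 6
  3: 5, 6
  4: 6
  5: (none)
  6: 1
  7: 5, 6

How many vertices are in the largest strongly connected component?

{1, 6, 7} are all mutually reachable — one SCC of size 3.
{2} is an SCC by itself.
{3} is an SCC by itself.
{5} is an SCC by itself.
{4} is an SCC by itself.
The largest has 3 vertices.

3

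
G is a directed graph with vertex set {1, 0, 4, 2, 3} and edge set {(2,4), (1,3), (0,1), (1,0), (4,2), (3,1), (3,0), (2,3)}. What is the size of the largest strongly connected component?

3

{0, 1, 3} are all mutually reachable — one SCC of size 3.
{2, 4} are all mutually reachable — one SCC of size 2.
The largest has 3 vertices.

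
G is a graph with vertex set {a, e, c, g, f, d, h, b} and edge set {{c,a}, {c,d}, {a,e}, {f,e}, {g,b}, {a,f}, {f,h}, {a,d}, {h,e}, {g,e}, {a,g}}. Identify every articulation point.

a, g

Removing a increases the component count from 1 to 2, so a is a cut vertex.
Removing g increases the component count from 1 to 2, so g is a cut vertex.
By contrast removing b leaves 1 component; it is not a cut vertex. No other vertex is a cut vertex either.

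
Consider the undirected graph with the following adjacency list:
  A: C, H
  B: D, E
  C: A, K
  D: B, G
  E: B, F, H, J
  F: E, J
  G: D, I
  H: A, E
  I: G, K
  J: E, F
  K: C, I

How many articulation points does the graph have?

Removing E increases the component count from 1 to 2, so E is a cut vertex.
By contrast removing K leaves 1 component; it is not a cut vertex. No other vertex is a cut vertex either.

1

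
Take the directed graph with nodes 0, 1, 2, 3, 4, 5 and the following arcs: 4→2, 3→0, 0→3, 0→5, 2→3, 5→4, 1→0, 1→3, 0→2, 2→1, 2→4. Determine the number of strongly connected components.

1

{0, 1, 2, 3, 4, 5} are all mutually reachable — one SCC of size 6.
That gives 1 strongly connected component.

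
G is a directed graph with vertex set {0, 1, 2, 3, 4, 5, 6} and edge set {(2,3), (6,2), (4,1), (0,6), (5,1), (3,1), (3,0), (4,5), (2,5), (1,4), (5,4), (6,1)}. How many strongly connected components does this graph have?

2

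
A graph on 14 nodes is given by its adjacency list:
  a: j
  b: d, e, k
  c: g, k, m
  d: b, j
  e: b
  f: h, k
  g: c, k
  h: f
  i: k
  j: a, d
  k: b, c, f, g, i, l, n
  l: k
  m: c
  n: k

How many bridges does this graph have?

The edges on the cycle k-g-c-k are not bridges since each lies on that cycle.
But removing k-n disconnects k from n; removing c-m disconnects c from m; removing e-b disconnects e from b; removing k-l disconnects k from l — these are bridges.
In total 11 edges are bridges.

11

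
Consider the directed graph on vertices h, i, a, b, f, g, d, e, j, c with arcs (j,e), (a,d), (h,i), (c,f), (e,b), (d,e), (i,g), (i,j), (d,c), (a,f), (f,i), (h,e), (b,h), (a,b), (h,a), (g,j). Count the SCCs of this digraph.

{a, b, c, d, e, f, g, h, i, j} are all mutually reachable — one SCC of size 10.
That gives 1 strongly connected component.

1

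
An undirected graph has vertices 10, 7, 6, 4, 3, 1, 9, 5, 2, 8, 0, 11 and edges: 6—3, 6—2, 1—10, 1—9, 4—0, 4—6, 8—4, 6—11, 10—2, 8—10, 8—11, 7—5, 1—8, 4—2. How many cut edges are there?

4

The edges on the cycle 1-8-10-1 are not bridges since each lies on that cycle.
But removing 3—6 disconnects 3 from 6; removing 4—0 disconnects 4 from 0; removing 7—5 disconnects 7 from 5; removing 1—9 disconnects 1 from 9 — these are bridges.
That makes 4 bridges.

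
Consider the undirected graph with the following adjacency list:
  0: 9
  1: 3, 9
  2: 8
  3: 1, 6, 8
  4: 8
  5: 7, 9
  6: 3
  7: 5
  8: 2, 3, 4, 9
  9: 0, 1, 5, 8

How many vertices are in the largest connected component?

Starting from 0 we can reach 0, 1, 2, 3, 4, 5, 6, 7, 8, 9. That is one component of size 10.
The largest has 10 vertices.

10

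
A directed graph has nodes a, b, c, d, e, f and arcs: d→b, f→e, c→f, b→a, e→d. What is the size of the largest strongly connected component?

{b} is an SCC by itself.
{f} is an SCC by itself.
{d} is an SCC by itself.
{a} is an SCC by itself.
{e} is an SCC by itself.
(and 1 more singleton SCC)
The largest has 1 vertex.

1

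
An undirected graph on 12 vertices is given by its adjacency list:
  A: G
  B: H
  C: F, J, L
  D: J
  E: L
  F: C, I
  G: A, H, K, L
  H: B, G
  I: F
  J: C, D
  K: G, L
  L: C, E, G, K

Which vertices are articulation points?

Removing C increases the component count from 1 to 3, so C is a cut vertex.
Removing F increases the component count from 1 to 2, so F is a cut vertex.
Removing G increases the component count from 1 to 3, so G is a cut vertex.
Likewise H, J, L are cut vertices.
By contrast removing K leaves 1 component; it is not a cut vertex. No other vertex is a cut vertex either.

C, F, G, H, J, L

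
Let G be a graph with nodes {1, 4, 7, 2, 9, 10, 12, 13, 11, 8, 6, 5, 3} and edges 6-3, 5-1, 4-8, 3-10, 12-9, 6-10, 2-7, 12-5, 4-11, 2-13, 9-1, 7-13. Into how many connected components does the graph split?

4

Starting from 3 we can reach 3, 6, 10. That is one component of size 3.
Starting from 4 we can reach 4, 8, 11. That is one component of size 3.
Starting from 2 we can reach 2, 7, 13. That is one component of size 3.
Starting from 1 we can reach 1, 5, 9, 12. That is one component of size 4.
Total: 4 components.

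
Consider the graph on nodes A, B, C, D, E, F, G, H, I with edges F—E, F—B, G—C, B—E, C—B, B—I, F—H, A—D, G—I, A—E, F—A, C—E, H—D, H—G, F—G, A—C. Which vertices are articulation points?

Removing B, for instance, still leaves 1 component. No single vertex removal increases the component count — the graph has no articulation points.

none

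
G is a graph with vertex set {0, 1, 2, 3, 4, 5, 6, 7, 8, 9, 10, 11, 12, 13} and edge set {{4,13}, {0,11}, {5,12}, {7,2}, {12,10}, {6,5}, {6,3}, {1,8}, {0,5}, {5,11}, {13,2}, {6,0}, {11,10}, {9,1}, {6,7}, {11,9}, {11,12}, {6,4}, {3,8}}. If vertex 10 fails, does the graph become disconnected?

Deleting 10 leaves 1 component (was 1) (its neighbors 11, 12 remain connected to each other), so 10 is not a cut vertex.

No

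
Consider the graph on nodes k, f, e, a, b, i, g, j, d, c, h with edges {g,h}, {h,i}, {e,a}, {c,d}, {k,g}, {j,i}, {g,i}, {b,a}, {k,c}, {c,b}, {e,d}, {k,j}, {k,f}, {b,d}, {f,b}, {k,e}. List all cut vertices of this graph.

k

Removing k increases the component count from 1 to 2, so k is a cut vertex.
By contrast removing c leaves 1 component; it is not a cut vertex. No other vertex is a cut vertex either.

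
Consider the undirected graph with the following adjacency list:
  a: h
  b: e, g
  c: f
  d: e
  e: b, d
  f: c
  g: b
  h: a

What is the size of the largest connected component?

4

Starting from c we can reach c, f. That is one component of size 2.
Starting from a we can reach a, h. That is one component of size 2.
Starting from b we can reach b, d, e, g. That is one component of size 4.
The largest has 4 vertices.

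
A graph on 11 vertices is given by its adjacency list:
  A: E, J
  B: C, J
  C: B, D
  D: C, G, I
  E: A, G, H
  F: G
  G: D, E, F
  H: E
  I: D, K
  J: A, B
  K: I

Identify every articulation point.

Removing D increases the component count from 1 to 2, so D is a cut vertex.
Removing E increases the component count from 1 to 2, so E is a cut vertex.
Removing G increases the component count from 1 to 2, so G is a cut vertex.
Likewise I is a cut vertex.
By contrast removing F leaves 1 component; it is not a cut vertex. No other vertex is a cut vertex either.

D, E, G, I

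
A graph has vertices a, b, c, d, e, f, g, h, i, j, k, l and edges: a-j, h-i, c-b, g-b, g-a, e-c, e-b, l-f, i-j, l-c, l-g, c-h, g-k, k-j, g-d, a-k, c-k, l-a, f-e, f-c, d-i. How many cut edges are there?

The edges on the cycle l-f-e-c-h-i-j-a-l are not bridges since each lies on that cycle.
Every edge lies on some cycle, so there are no bridges.

0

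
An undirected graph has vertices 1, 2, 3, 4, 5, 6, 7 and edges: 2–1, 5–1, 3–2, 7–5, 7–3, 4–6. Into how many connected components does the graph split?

2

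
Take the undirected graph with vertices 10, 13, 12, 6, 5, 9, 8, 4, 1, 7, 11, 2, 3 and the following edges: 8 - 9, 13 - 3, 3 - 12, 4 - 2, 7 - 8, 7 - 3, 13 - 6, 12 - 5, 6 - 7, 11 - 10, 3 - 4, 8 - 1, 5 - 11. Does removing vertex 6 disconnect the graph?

Deleting 6 leaves 1 component (was 1) (its neighbors 7, 13 remain connected to each other), so 6 is not a cut vertex.

No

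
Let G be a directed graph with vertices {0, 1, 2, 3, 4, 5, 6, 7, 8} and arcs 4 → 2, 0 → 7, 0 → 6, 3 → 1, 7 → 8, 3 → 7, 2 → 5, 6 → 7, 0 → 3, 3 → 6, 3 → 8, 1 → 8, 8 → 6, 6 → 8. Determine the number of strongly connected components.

{6, 7, 8} are all mutually reachable — one SCC of size 3.
{2} is an SCC by itself.
{5} is an SCC by itself.
{4} is an SCC by itself.
{1} is an SCC by itself.
(and 2 more singleton SCCs)
That gives 7 strongly connected components.

7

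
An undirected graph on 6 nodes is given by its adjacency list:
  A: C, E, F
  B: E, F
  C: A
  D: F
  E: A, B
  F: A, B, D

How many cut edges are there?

2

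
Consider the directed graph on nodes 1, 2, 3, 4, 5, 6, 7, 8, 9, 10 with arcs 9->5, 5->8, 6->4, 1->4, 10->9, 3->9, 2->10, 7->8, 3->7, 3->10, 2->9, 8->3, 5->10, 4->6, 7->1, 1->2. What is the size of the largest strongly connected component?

{1, 2, 3, 5, 7, 8, 9, 10} are all mutually reachable — one SCC of size 8.
{4, 6} are all mutually reachable — one SCC of size 2.
The largest has 8 vertices.

8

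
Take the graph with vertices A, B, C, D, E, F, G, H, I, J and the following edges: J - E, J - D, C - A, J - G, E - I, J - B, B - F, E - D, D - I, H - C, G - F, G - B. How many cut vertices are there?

2

Removing C increases the component count from 2 to 3, so C is a cut vertex.
Removing J increases the component count from 2 to 3, so J is a cut vertex.
By contrast removing A leaves 2 components; it is not a cut vertex. No other vertex is a cut vertex either.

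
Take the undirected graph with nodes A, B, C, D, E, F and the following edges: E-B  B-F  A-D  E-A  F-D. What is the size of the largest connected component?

C is isolated — a component by itself.
Starting from A we can reach A, B, D, E, F. That is one component of size 5.
The largest has 5 vertices.

5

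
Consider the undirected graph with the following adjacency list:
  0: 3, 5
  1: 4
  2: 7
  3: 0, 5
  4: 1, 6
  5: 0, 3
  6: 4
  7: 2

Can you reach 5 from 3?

From 3 we can reach 0, 3, 5, which includes 5.

Yes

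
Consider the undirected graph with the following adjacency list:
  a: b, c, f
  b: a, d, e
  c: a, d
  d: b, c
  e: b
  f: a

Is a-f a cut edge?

Yes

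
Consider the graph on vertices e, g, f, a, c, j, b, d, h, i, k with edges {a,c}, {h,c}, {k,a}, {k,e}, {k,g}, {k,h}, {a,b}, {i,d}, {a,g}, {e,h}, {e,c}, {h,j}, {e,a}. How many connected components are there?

3

f is isolated — a component by itself.
Starting from d we can reach d, i. That is one component of size 2.
Starting from a we can reach a, b, c, e, g, h, j, k. That is one component of size 8.
Total: 3 components.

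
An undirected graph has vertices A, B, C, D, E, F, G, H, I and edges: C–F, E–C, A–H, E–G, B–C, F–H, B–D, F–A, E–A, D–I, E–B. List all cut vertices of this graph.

Removing B increases the component count from 1 to 2, so B is a cut vertex.
Removing D increases the component count from 1 to 2, so D is a cut vertex.
Removing E increases the component count from 1 to 2, so E is a cut vertex.
By contrast removing A leaves 1 component; it is not a cut vertex. No other vertex is a cut vertex either.

B, D, E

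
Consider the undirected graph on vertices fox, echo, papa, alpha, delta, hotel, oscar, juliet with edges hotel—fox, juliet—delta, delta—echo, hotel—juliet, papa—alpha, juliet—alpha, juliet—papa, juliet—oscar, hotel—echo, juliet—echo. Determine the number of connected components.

1

Starting from fox we can reach fox, echo, papa, alpha, delta, hotel, oscar, juliet. That is one component of size 8.
Total: 1 component.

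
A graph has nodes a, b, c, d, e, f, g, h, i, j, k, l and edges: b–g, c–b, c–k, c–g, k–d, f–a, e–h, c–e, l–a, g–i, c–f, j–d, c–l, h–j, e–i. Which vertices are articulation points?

c

Removing c increases the component count from 1 to 2, so c is a cut vertex.
By contrast removing j leaves 1 component; it is not a cut vertex. No other vertex is a cut vertex either.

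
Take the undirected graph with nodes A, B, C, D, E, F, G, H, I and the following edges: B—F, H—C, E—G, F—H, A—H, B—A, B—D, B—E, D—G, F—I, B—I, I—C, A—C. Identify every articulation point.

Removing B increases the component count from 1 to 2, so B is a cut vertex.
By contrast removing H leaves 1 component; it is not a cut vertex. No other vertex is a cut vertex either.

B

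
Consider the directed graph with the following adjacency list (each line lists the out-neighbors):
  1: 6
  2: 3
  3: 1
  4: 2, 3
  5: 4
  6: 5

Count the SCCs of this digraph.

{1, 2, 3, 4, 5, 6} are all mutually reachable — one SCC of size 6.
That gives 1 strongly connected component.

1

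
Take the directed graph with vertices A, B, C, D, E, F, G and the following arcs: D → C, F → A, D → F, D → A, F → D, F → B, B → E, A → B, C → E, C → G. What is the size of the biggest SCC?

{D, F} are all mutually reachable — one SCC of size 2.
{A} is an SCC by itself.
{E} is an SCC by itself.
{C} is an SCC by itself.
{G} is an SCC by itself.
(and 1 more singleton SCC)
The largest has 2 vertices.

2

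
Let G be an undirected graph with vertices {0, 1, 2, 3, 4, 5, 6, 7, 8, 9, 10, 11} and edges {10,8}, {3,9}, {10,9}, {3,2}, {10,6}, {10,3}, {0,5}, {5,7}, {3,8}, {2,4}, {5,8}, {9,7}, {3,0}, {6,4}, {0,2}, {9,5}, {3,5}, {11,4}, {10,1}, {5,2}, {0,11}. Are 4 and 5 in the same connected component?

Yes

From 4 we can reach 0, 1, 2, 3, 4, 5, 6, 7, 8, 9, 10, 11, which includes 5.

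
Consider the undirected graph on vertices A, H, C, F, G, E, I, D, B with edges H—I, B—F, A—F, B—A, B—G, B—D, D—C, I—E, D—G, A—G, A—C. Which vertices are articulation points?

Removing I increases the component count from 2 to 3, so I is a cut vertex.
By contrast removing B leaves 2 components; it is not a cut vertex. No other vertex is a cut vertex either.

I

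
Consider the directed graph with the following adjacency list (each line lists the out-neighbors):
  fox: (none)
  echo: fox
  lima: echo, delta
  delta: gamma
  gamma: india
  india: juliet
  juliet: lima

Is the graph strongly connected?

No

There is no directed path from echo to gamma, so the graph is not strongly connected.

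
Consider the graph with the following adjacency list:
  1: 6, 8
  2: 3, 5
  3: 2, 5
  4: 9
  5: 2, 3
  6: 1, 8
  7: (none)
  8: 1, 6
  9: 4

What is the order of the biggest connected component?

3

7 is isolated — a component by itself.
Starting from 4 we can reach 4, 9. That is one component of size 2.
Starting from 1 we can reach 1, 6, 8. That is one component of size 3.
Starting from 2 we can reach 2, 3, 5. That is one component of size 3.
The largest has 3 vertices.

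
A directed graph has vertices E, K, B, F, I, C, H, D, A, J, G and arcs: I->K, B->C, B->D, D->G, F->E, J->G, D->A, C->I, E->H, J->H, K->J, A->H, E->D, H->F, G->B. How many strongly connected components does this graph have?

1

{A, B, C, D, E, F, G, H, I, J, K} are all mutually reachable — one SCC of size 11.
That gives 1 strongly connected component.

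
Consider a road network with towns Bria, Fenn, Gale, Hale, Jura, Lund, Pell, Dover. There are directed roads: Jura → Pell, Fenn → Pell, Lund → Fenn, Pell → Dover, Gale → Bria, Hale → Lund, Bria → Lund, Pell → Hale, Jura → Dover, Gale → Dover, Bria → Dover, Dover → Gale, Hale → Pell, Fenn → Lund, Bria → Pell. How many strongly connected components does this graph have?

2

{Bria, Fenn, Gale, Hale, Lund, Pell, Dover} are all mutually reachable — one SCC of size 7.
{Jura} is an SCC by itself.
That gives 2 strongly connected components.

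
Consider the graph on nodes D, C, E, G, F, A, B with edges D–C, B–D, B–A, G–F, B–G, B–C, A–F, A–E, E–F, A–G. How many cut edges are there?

0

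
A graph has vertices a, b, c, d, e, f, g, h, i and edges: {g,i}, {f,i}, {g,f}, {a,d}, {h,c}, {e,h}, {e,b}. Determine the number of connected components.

Starting from a we can reach a, d. That is one component of size 2.
Starting from f we can reach f, g, i. That is one component of size 3.
Starting from b we can reach b, c, e, h. That is one component of size 4.
Total: 3 components.

3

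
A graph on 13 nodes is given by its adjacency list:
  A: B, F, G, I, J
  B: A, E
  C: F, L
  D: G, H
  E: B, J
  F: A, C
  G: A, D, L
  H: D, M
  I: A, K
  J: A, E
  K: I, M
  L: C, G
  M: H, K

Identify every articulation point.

A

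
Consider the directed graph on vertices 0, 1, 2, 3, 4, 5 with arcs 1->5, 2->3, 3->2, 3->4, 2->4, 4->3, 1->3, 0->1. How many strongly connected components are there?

{2, 3, 4} are all mutually reachable — one SCC of size 3.
{1} is an SCC by itself.
{0} is an SCC by itself.
{5} is an SCC by itself.
That gives 4 strongly connected components.

4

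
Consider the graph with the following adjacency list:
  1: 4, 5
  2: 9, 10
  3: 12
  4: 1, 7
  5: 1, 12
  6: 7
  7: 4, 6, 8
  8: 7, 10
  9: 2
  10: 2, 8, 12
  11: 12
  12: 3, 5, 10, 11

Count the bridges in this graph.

5

The edges on the cycle 1-4-7-8-10-12-5-1 are not bridges since each lies on that cycle.
But removing 6-7 disconnects 6 from 7; removing 11-12 disconnects 11 from 12; removing 9-2 disconnects 9 from 2; removing 3-12 disconnects 3 from 12 — these are bridges.
In total 5 edges are bridges.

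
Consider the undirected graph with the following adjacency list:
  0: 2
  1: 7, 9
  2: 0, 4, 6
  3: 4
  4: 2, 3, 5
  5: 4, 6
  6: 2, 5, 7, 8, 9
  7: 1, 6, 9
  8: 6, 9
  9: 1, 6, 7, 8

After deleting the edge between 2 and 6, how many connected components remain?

1

2 and 6 are still connected via 2-4-5-6, so the component count stays at 1.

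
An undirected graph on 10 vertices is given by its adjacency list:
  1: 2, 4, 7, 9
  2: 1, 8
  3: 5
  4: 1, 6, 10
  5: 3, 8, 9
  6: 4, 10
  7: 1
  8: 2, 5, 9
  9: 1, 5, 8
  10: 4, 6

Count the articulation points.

Removing 1 increases the component count from 1 to 3, so 1 is a cut vertex.
Removing 4 increases the component count from 1 to 2, so 4 is a cut vertex.
Removing 5 increases the component count from 1 to 2, so 5 is a cut vertex.
By contrast removing 3 leaves 1 component; it is not a cut vertex. No other vertex is a cut vertex either.

3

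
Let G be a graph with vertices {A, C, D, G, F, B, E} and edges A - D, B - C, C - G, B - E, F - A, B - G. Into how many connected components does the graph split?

2

Starting from A we can reach A, D, F. That is one component of size 3.
Starting from B we can reach B, C, E, G. That is one component of size 4.
Total: 2 components.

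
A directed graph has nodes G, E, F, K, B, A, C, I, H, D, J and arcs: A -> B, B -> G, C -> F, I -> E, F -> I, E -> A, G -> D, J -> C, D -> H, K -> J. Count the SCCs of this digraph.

11

{A} is an SCC by itself.
{I} is an SCC by itself.
{E} is an SCC by itself.
{D} is an SCC by itself.
{F} is an SCC by itself.
(and 6 more singleton SCCs)
That gives 11 strongly connected components.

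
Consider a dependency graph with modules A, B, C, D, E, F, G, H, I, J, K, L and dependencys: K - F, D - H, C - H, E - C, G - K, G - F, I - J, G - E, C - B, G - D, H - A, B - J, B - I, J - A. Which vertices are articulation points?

G

Removing G increases the component count from 2 to 3, so G is a cut vertex.
By contrast removing I leaves 2 components; it is not a cut vertex. No other vertex is a cut vertex either.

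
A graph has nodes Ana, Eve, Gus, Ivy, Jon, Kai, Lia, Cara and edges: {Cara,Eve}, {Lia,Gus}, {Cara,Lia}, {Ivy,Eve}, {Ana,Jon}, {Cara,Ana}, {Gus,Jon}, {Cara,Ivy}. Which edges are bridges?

none

The edges on the cycle Cara-Ivy-Eve-Cara are not bridges since each lies on that cycle.
Every edge lies on some cycle, so there are no bridges.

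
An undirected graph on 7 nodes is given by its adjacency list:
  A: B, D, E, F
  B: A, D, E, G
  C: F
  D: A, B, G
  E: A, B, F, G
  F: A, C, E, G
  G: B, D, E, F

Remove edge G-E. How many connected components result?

G and E are still connected via G-F-E, so the component count stays at 1.

1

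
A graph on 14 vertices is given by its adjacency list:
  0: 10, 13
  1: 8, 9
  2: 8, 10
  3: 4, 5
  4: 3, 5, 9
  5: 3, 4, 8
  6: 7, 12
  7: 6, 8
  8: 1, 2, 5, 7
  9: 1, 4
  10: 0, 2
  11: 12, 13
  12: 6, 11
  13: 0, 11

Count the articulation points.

1

Removing 8 increases the component count from 1 to 2, so 8 is a cut vertex.
By contrast removing 11 leaves 1 component; it is not a cut vertex. No other vertex is a cut vertex either.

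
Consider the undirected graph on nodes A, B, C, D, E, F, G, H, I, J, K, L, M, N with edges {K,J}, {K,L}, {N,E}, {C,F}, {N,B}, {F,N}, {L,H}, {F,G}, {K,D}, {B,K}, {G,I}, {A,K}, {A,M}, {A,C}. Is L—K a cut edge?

Yes

Removing L—K leaves no path between L and K: the component count goes from 1 to 2. So it is a bridge.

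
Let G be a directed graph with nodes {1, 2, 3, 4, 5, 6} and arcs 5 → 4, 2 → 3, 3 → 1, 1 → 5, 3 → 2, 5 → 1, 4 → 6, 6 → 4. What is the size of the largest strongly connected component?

{2, 3} are all mutually reachable — one SCC of size 2.
{4, 6} are all mutually reachable — one SCC of size 2.
{1, 5} are all mutually reachable — one SCC of size 2.
The largest has 2 vertices.

2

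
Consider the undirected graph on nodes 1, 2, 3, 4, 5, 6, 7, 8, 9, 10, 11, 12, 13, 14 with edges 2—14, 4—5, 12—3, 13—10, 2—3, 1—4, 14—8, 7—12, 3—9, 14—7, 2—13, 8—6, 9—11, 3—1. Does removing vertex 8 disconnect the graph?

Yes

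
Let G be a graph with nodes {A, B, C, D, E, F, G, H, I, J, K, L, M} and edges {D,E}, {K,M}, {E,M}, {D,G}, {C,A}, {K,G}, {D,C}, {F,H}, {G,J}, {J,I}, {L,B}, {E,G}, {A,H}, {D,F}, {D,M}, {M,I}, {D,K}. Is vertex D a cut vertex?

Deleting D raises the number of components from 2 to 3, so D is a cut vertex.

Yes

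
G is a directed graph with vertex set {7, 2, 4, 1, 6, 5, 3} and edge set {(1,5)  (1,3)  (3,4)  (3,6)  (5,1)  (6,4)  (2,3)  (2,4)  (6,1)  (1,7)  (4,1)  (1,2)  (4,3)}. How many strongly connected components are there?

2

{1, 2, 3, 4, 5, 6} are all mutually reachable — one SCC of size 6.
{7} is an SCC by itself.
That gives 2 strongly connected components.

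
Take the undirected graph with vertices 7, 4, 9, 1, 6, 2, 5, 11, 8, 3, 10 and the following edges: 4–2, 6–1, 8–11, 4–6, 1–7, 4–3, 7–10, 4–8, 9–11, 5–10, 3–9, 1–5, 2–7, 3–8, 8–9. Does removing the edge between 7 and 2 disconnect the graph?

No

After removing 7–2, the path 7-1-6-4-2 still connects them, so the edge is not a bridge.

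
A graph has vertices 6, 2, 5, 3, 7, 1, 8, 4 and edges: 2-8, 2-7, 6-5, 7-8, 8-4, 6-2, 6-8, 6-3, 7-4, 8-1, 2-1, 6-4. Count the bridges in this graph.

2

The edges on the cycle 7-8-4-7 are not bridges since each lies on that cycle.
But removing 5-6 disconnects 5 from 6; removing 6-3 disconnects 6 from 3 — these are bridges.
That makes 2 bridges.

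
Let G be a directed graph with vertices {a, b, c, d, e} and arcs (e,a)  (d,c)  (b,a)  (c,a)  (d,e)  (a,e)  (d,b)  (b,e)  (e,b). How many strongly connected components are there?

{a, b, e} are all mutually reachable — one SCC of size 3.
{c} is an SCC by itself.
{d} is an SCC by itself.
That gives 3 strongly connected components.

3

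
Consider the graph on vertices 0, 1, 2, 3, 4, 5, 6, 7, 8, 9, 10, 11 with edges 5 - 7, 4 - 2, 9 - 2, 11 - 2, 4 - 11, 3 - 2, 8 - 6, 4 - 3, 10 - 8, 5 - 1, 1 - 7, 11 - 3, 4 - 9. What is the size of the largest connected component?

0 is isolated — a component by itself.
Starting from 6 we can reach 6, 8, 10. That is one component of size 3.
Starting from 1 we can reach 1, 5, 7. That is one component of size 3.
Starting from 2 we can reach 2, 3, 4, 9, 11. That is one component of size 5.
The largest has 5 vertices.

5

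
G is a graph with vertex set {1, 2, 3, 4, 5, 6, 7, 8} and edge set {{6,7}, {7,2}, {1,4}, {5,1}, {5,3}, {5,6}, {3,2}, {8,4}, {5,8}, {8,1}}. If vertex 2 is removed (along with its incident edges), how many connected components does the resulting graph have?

1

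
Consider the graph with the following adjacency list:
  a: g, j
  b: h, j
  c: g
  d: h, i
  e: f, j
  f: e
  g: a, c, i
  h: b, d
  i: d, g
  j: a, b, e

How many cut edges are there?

The edges on the cycle h-b-j-a-g-i-d-h are not bridges since each lies on that cycle.
But removing j-e disconnects j from e; removing c-g disconnects c from g; removing f-e disconnects f from e — these are bridges.
That makes 3 bridges.

3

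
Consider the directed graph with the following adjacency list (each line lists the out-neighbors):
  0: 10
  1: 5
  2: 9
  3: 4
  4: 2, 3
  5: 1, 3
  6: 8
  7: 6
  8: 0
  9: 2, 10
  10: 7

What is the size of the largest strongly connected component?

5

{0, 6, 7, 8, 10} are all mutually reachable — one SCC of size 5.
{3, 4} are all mutually reachable — one SCC of size 2.
{1, 5} are all mutually reachable — one SCC of size 2.
{2, 9} are all mutually reachable — one SCC of size 2.
The largest has 5 vertices.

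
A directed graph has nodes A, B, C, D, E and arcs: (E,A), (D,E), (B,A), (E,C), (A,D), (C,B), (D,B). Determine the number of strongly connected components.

1

{A, B, C, D, E} are all mutually reachable — one SCC of size 5.
That gives 1 strongly connected component.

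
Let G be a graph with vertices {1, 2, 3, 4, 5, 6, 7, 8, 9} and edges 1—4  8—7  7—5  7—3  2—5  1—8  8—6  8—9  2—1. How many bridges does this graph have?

4

The edges on the cycle 2-1-8-7-5-2 are not bridges since each lies on that cycle.
But removing 9—8 disconnects 9 from 8; removing 1—4 disconnects 1 from 4; removing 7—3 disconnects 7 from 3; removing 8—6 disconnects 8 from 6 — these are bridges.
That makes 4 bridges.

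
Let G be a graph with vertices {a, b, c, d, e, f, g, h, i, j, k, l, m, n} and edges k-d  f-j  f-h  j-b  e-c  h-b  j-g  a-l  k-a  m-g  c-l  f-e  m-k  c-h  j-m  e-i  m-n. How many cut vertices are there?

Removing e increases the component count from 1 to 2, so e is a cut vertex.
Removing k increases the component count from 1 to 2, so k is a cut vertex.
Removing m increases the component count from 1 to 2, so m is a cut vertex.
By contrast removing n leaves 1 component; it is not a cut vertex. No other vertex is a cut vertex either.

3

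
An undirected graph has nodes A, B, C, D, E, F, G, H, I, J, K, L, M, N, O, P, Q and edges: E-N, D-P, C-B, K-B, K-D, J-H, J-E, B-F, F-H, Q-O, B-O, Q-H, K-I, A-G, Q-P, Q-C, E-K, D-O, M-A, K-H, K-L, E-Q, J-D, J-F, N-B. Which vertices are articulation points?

A, K

Removing A increases the component count from 2 to 3, so A is a cut vertex.
Removing K increases the component count from 2 to 4, so K is a cut vertex.
By contrast removing I leaves 2 components; it is not a cut vertex. No other vertex is a cut vertex either.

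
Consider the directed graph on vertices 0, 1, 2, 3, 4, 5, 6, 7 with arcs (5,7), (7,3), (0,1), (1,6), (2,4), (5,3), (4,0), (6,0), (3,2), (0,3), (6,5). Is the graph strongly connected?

Yes

From 2 we can reach every vertex (0, 1, 2, 3, 4, 5, 6, 7), and every vertex can reach 2 (0, 1, 2, 3, 4, 5, 6, 7). So the whole graph is one strongly connected component.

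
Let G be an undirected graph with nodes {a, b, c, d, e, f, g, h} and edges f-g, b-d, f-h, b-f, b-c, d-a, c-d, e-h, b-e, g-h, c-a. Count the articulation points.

Removing b increases the component count from 1 to 2, so b is a cut vertex.
By contrast removing e leaves 1 component; it is not a cut vertex. No other vertex is a cut vertex either.

1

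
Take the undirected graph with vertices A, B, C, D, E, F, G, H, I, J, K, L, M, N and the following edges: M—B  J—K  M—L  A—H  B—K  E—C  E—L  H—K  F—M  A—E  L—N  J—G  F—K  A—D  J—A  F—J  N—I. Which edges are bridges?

The edges on the cycle F-J-A-E-L-M-F are not bridges since each lies on that cycle.
But removing G—J disconnects G from J; removing C—E disconnects C from E; removing L—N disconnects L from N; removing D—A disconnects D from A — these are bridges.
In total 5 edges are bridges.

A-D, C-E, G-J, I-N, L-N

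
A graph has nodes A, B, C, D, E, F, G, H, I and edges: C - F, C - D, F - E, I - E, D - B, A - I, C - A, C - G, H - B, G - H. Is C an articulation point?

Yes

Deleting C raises the number of components from 1 to 2, so C is a cut vertex.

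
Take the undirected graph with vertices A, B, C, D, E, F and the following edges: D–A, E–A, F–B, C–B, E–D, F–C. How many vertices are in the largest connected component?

Starting from A we can reach A, D, E. That is one component of size 3.
Starting from B we can reach B, C, F. That is one component of size 3.
The largest has 3 vertices.

3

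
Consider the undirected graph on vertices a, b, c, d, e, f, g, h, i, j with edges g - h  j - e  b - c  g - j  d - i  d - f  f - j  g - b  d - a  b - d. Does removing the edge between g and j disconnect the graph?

No

After removing g - j, the path g-b-d-f-j still connects them, so the edge is not a bridge.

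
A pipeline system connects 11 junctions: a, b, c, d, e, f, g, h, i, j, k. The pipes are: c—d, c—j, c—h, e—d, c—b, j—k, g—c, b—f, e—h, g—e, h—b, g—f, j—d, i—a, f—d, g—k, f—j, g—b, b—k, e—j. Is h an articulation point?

Deleting h leaves 2 components (was 2), so h is not a cut vertex.

No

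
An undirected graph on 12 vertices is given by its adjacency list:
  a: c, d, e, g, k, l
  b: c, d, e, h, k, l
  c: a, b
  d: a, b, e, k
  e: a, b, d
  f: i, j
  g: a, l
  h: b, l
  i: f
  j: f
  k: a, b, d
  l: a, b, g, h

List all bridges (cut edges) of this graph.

The edges on the cycle d-b-l-g-a-d are not bridges since each lies on that cycle.
But removing f-i disconnects f from i; removing j-f disconnects j from f — these are bridges.

f-i, f-j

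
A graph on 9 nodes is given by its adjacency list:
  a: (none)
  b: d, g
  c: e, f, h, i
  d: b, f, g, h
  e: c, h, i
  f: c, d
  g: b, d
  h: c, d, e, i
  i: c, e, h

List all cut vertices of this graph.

d

Removing d increases the component count from 2 to 3, so d is a cut vertex.
By contrast removing h leaves 2 components; it is not a cut vertex. No other vertex is a cut vertex either.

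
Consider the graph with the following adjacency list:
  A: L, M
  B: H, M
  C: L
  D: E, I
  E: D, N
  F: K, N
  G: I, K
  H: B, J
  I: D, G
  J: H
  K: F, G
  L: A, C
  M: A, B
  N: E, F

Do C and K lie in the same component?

No

The component containing C is {A, B, C, H, J, L, M}, and K is not in it.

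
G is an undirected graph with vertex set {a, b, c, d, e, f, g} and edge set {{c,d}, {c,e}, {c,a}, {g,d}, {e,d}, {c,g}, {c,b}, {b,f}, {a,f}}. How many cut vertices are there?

Removing c increases the component count from 1 to 2, so c is a cut vertex.
By contrast removing d leaves 1 component; it is not a cut vertex. No other vertex is a cut vertex either.

1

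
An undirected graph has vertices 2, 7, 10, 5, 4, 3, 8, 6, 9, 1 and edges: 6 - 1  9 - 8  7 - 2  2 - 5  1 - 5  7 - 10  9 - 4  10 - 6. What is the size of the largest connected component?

3 is isolated — a component by itself.
Starting from 4 we can reach 4, 8, 9. That is one component of size 3.
Starting from 1 we can reach 1, 2, 5, 6, 7, 10. That is one component of size 6.
The largest has 6 vertices.

6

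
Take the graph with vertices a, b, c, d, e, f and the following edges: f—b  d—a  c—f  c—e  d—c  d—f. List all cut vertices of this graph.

c, d, f

Removing c increases the component count from 1 to 2, so c is a cut vertex.
Removing d increases the component count from 1 to 2, so d is a cut vertex.
Removing f increases the component count from 1 to 2, so f is a cut vertex.
By contrast removing b leaves 1 component; it is not a cut vertex. No other vertex is a cut vertex either.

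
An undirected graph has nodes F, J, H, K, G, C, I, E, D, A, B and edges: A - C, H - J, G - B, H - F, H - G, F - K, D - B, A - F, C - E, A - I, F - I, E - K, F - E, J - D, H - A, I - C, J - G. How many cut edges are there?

The edges on the cycle H-J-D-B-G-H are not bridges since each lies on that cycle.
Every edge lies on some cycle, so there are no bridges.

0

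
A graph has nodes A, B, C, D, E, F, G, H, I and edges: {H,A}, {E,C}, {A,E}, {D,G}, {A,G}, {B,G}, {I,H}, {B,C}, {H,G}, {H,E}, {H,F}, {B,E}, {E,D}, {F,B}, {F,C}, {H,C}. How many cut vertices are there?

Removing H increases the component count from 1 to 2, so H is a cut vertex.
By contrast removing G leaves 1 component; it is not a cut vertex. No other vertex is a cut vertex either.

1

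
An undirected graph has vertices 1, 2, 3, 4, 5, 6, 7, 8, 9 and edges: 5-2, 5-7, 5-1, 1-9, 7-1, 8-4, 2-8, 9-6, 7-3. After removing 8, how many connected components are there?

2

With 8 gone, the remaining components are: {4}; {1, 2, 3, 5, 6, 7, 9}.
That is 2 components.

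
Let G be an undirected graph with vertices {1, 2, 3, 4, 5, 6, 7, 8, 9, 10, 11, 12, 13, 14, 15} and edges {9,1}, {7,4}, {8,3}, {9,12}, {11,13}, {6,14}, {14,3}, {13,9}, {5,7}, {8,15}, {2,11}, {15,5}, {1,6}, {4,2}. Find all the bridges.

12-9

The edges on the cycle 8-15-5-7-4-2-11-13-9-1-6-14-3-8 are not bridges since each lies on that cycle.
But removing 9–12 disconnects 9 from 12 — this is a bridge.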